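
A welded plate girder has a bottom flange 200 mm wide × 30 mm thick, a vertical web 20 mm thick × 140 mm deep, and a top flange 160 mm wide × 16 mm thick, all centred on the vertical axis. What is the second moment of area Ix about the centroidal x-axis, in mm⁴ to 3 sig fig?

Ix ≈ 5.55 × 10⁷ mm⁴

Split into non-overlapping primitives; take the origin at the lower-left of the bounding box.
Bottom plate: 200 × 30, A = 6 000 mm², y = 15 mm, Ī = 450 000 mm⁴.
Web plate: 20 × 140, A = 2 800 mm², y = 100 mm, Ī = 4 573 333 mm⁴.
Top plate: 160 × 16, A = 2 560 mm², y = 178 mm, Ī = 54 613 mm⁴.
Centroid: ȳ = ΣA·y / ΣA = 72.683 mm.
Transfer each piece to the centroidal x-axis using Ī + A·d² with d = y − 72.683:
  bottom plate: d = -57.683 mm → contributes +20 414 039 mm⁴
  web plate: d = 27.317 mm → contributes +6 662 730 mm⁴
  top plate: d = 105.32 mm → contributes +28 449 237 mm⁴
Total I = 55 526 006 mm⁴.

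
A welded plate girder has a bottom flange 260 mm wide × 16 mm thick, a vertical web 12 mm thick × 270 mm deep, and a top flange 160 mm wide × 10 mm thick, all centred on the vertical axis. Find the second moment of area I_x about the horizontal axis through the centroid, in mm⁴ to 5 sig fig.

I_x ≈ 1.2093 × 10⁸ mm⁴

Decompose the section into non-overlapping parts with the origin at the bottom-left of its bounding rectangle.
Bottom plate: 260 × 16, A = 4 160 mm², y = 8 mm, Ī = 88746.67 mm⁴.
Web plate: 12 × 270, A = 3 240 mm², y = 151 mm, Ī = 19 683 000 mm⁴.
Top plate: 160 × 10, A = 1 600 mm², y = 291 mm, Ī = 13333.33 mm⁴.
Centroid: ȳ = ΣA·y / ΣA = 109.7911 mm.
Transfer each piece to the horizontal axis through the centroid using Ī + A·d² with d = y − 109.7911:
  bottom plate: d = -101.7911 mm → contributes +43 192 297 mm⁴
  web plate: d = 41.20889 mm → contributes +25 185 079 mm⁴
  top plate: d = 181.2089 mm → contributes +52 551 992 mm⁴
Total I = 120 929 367 mm⁴.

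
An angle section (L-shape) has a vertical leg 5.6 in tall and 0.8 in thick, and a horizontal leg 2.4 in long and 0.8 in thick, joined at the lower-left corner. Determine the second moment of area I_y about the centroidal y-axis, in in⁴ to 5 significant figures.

Decompose the section into non-overlapping parts with the origin at the bottom-left of its bounding rectangle.
Vertical leg: 0.8 × 5.6, A = 4.48 in², x = 0.4 in, Ī = 0.2389333 in⁴.
Horizontal leg (remainder): 1.6 × 0.8, A = 1.28 in², x = 1.6 in, Ī = 0.2730667 in⁴.
Centroid: x̄ = ΣA·x / ΣA = 0.6666667 in.
Transfer each piece to the centroidal y-axis using Ī + A·d² with d = x − 0.6666667:
  vertical leg: d = -0.2666667 in → contributes +0.5575111 in⁴
  horizontal leg (remainder): d = 0.9333333 in → contributes +1.388089 in⁴
Total I = 1.9456 in⁴.

I_y ≈ 1.9456 in⁴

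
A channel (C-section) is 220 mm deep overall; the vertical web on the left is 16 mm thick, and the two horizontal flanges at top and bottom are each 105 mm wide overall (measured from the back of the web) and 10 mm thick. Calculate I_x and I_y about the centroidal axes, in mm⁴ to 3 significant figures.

Break the section into simple shapes (no overlaps), measuring from the bottom-left corner of the bounding box.
Web: 16 × 220, A = 3 520 mm², y = 110 mm, Ī = 14 197 333 mm⁴.
Top flange (beyond web): 89 × 10, A = 890 mm², y = 215 mm, Ī = 7416.7 mm⁴.
Bottom flange (beyond web): 89 × 10, A = 890 mm², y = 5 mm, Ī = 7416.7 mm⁴.
By symmetry the centroid is at mid-height, ȳ = 110 mm.
Transfer each piece to the centroidal x-axis using Ī + A·d² with d = y − 110:
  web: d = 0 mm → contributes +14 197 333 mm⁴
  top flange (beyond web): d = 105 mm → contributes +9 819 667 mm⁴
  bottom flange (beyond web): d = -105 mm → contributes +9 819 667 mm⁴
Total I = 33 836 667 mm⁴.
For the y-axis: x̄ = 25.632 mm.
Repeating about the centroidal y-axis gives I_y = 4 508 449 mm⁴.

I_x ≈ 3.38 × 10⁷ mm⁴, I_y ≈ 4.51 × 10⁶ mm⁴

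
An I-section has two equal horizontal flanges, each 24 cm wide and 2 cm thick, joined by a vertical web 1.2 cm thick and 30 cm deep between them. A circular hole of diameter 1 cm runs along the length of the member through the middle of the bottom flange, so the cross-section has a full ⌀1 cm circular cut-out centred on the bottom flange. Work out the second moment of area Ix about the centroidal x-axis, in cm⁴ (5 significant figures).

Treat the section as a set of non-overlapping primitives; coordinates are from the bounding-box lower-left.
Bottom flange: 24 × 2, A = 48 cm², y = 1 cm, Ī = 16 cm⁴.
Web: 1.2 × 30, A = 36 cm², y = 17 cm, Ī = 2 700 cm⁴.
Top flange: 24 × 2, A = 48 cm², y = 33 cm, Ī = 16 cm⁴.
Hole (subtracted): ⌀1, A = 0.7853982 cm², y = 1 cm, Ī = 0.04908739 cm⁴.
Centroid: ȳ = ΣA·y / ΣA = 17.09577 cm.
Transfer each piece to the centroidal x-axis using Ī + A·d² with d = y − 17.09577:
  bottom flange: d = -16.09577 cm → contributes +12451.54 cm⁴
  web: d = -0.09576961 cm → contributes +2700.33 cm⁴
  top flange: d = 15.90423 cm → contributes +12157.34 cm⁴
  hole: d = -16.09577 cm → contributes −203.5252 cm⁴
Total I = 27105.69 cm⁴.

Ix ≈ 2.7106 × 10⁴ cm⁴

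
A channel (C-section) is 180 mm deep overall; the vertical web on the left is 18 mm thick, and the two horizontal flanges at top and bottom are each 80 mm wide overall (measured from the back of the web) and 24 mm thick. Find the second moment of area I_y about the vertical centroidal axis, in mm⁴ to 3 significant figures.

Decompose the section into non-overlapping parts with the origin at the bottom-left of its bounding rectangle.
Web: 18 × 180, A = 3 240 mm², x = 9 mm, Ī = 87 480 mm⁴.
Top flange (beyond web): 62 × 24, A = 1 488 mm², x = 49 mm, Ī = 476 656 mm⁴.
Bottom flange (beyond web): 62 × 24, A = 1 488 mm², x = 49 mm, Ī = 476 656 mm⁴.
Centroid: x̄ = ΣA·x / ΣA = 28.151 mm.
Transfer each piece to the vertical centroidal axis using Ī + A·d² with d = x − 28.151:
  web: d = -19.151 mm → contributes +1 275 733 mm⁴
  top flange (beyond web): d = 20.849 mm → contributes +1 123 487 mm⁴
  bottom flange (beyond web): d = 20.849 mm → contributes +1 123 487 mm⁴
Total I = 3 522 707 mm⁴.

I_y ≈ 3.52 × 10⁶ mm⁴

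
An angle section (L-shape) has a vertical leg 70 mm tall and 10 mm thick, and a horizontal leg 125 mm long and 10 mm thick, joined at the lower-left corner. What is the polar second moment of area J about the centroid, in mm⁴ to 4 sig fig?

J ≈ 3.660 × 10⁶ mm⁴

Split into non-overlapping primitives; take the origin at the lower-left of the bounding box.
Vertical leg: 10 × 70, A = 700 mm², y = 35 mm, Ī = 285 833 mm⁴.
Horizontal leg (remainder): 115 × 10, A = 1 150 mm², y = 5 mm, Ī = 9583.33 mm⁴.
Centroid: ȳ = ΣA·y / ΣA = 16.3514 mm.
Transfer each piece to the centroidal x-axis using Ī + A·d² with d = y − 16.3514:
  vertical leg: d = 18.6486 mm → contributes +529 274 mm⁴
  horizontal leg (remainder): d = -11.3514 mm → contributes +157 764 mm⁴
Total I = 687 038 mm⁴.
For the y-axis: x̄ = 43.8514 mm.
Repeating about the centroidal y-axis gives I_y = 2 972 976 mm⁴.
Polar second moment: J = I_x + I_y = 3 660 014 mm⁴.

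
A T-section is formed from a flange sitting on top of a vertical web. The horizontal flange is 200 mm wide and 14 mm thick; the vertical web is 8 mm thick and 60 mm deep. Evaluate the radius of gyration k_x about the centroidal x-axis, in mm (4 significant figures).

k_x ≈ 15.13 mm

Break the section into simple shapes (no overlaps), measuring from the bottom-left corner of the bounding box.
Flange: 200 × 14, A = 2 800 mm², y = 67 mm, Ī = 45733.3 mm⁴.
Web: 8 × 60, A = 480 mm², y = 30 mm, Ī = 144 000 mm⁴.
Centroid: ȳ = ΣA·y / ΣA = 61.5854 mm.
Transfer each piece to the centroidal x-axis using Ī + A·d² with d = y − 61.5854:
  flange: d = 5.41463 mm → contributes +127 824 mm⁴
  web: d = -31.5854 mm → contributes +622 865 mm⁴
Total I = 750 689 mm⁴.
Radius of gyration: k = √(I/A) = √(750 689 / 3 280) = 15.1284 mm.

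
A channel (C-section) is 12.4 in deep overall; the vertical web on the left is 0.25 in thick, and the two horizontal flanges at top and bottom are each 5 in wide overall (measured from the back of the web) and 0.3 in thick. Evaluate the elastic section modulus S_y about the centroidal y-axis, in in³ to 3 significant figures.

S_y ≈ 3.99 in³

Treat the section as a set of non-overlapping primitives; coordinates are from the bounding-box lower-left.
Web: 0.25 × 12.4, A = 3.1 in², x = 0.125 in, Ī = 0.016146 in⁴.
Top flange (beyond web): 4.75 × 0.3, A = 1.425 in², x = 2.625 in, Ī = 2.6793 in⁴.
Bottom flange (beyond web): 4.75 × 0.3, A = 1.425 in², x = 2.625 in, Ī = 2.6793 in⁴.
Centroid: x̄ = ΣA·x / ΣA = 1.3225 in.
Transfer each piece to the centroidal y-axis using Ī + A·d² with d = x − 1.3225:
  web: d = -1.1975 in → contributes +4.4614 in⁴
  top flange (beyond web): d = 1.3025 in → contributes +5.0969 in⁴
  bottom flange (beyond web): d = 1.3025 in → contributes +5.0969 in⁴
Total I = 14.655 in⁴.
Extreme fibre distance c = 3.6775 in; S = I/c = 3.9851 in³.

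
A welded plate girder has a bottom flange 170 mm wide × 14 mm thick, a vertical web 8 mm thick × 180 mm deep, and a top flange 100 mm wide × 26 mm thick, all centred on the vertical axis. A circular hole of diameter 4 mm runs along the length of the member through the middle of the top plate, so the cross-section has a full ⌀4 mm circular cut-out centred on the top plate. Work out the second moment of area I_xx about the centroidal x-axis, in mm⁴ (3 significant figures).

I_xx ≈ 5.37 × 10⁷ mm⁴

Split into non-overlapping primitives; take the origin at the lower-left of the bounding box.
Bottom plate: 170 × 14, A = 2 380 mm², y = 7 mm, Ī = 38 873 mm⁴.
Web plate: 8 × 180, A = 1 440 mm², y = 104 mm, Ī = 3 888 000 mm⁴.
Top plate: 100 × 26, A = 2 600 mm², y = 207 mm, Ī = 146 467 mm⁴.
Hole (subtracted): ⌀4, A = 12.566 mm², y = 207 mm, Ī = 12.566 mm⁴.
Centroid: ȳ = ΣA·y / ΣA = 109.56 mm.
Transfer each piece to the centroidal x-axis using Ī + A·d² with d = y − 109.56:
  bottom plate: d = -102.56 mm → contributes +25 074 580 mm⁴
  web plate: d = -5.5632 mm → contributes +3 932 566 mm⁴
  top plate: d = 97.437 mm → contributes +24 830 698 mm⁴
  hole: d = 97.437 mm → contributes −119 317 mm⁴
Total I = 53 718 528 mm⁴.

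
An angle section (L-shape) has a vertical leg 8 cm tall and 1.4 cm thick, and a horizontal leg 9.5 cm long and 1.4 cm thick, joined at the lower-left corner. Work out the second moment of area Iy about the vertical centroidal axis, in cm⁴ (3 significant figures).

Split into non-overlapping primitives; take the origin at the lower-left of the bounding box.
Vertical leg: 1.4 × 8, A = 11.2 cm², x = 0.7 cm, Ī = 1.8293 cm⁴.
Horizontal leg (remainder): 8.1 × 1.4, A = 11.34 cm², x = 5.45 cm, Ī = 62.001 cm⁴.
Centroid: x̄ = ΣA·x / ΣA = 3.0898 cm.
Transfer each piece to the vertical centroidal axis using Ī + A·d² with d = x − 3.0898:
  vertical leg: d = -2.3898 cm → contributes +65.792 cm⁴
  horizontal leg (remainder): d = 2.3602 cm → contributes +125.17 cm⁴
Total I = 190.97 cm⁴.

Iy ≈ 191 cm⁴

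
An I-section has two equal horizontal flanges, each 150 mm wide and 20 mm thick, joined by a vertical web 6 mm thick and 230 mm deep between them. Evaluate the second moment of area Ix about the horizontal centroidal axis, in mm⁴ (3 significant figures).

Ix ≈ 1.00 × 10⁸ mm⁴

Decompose the section into non-overlapping parts with the origin at the bottom-left of its bounding rectangle.
Bottom flange: 150 × 20, A = 3 000 mm², y = 10 mm, Ī = 100 000 mm⁴.
Web: 6 × 230, A = 1 380 mm², y = 135 mm, Ī = 6 083 500 mm⁴.
Top flange: 150 × 20, A = 3 000 mm², y = 260 mm, Ī = 100 000 mm⁴.
By symmetry the centroid is at mid-height, ȳ = 135 mm.
Transfer each piece to the horizontal centroidal axis using Ī + A·d² with d = y − 135:
  bottom flange: d = -125 mm → contributes +46 975 000 mm⁴
  web: d = 0 mm → contributes +6 083 500 mm⁴
  top flange: d = 125 mm → contributes +46 975 000 mm⁴
Total I = 100 033 500 mm⁴.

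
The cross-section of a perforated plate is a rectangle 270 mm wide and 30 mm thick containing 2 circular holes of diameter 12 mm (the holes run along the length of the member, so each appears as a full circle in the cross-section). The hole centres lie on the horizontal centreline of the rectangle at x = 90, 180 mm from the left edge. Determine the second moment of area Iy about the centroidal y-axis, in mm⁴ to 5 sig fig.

Treat the section as a set of non-overlapping primitives; coordinates are from the bounding-box lower-left.
Plate: 270 × 30, A = 8 100 mm², x = 135 mm, Ī = 49 207 500 mm⁴.
Hole 1 (subtracted): ⌀12, A = 113.0973 mm², x = 90 mm, Ī = 1017.876 mm⁴.
Hole 2 (subtracted): ⌀12, A = 113.0973 mm², x = 180 mm, Ī = 1017.876 mm⁴.
By symmetry the centroid is at mid-width, x̄ = 135 mm.
Transfer each piece to the centroidal y-axis using Ī + A·d² with d = x − 135:
  plate: d = 0 mm → contributes +49 207 500 mm⁴
  hole 1: d = -45 mm → contributes −230 040 mm⁴
  hole 2: d = 45 mm → contributes −230 040 mm⁴
Total I = 48 747 420 mm⁴.

Iy ≈ 4.8747 × 10⁷ mm⁴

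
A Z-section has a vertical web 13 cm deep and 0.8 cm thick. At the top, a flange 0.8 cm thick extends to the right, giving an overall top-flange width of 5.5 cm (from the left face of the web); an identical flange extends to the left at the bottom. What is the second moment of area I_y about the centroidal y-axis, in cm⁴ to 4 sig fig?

Decompose the section into non-overlapping parts with the origin at the bottom-left of its bounding rectangle.
Web: 0.8 × 13, A = 10.4 cm², x = 5.1 cm, Ī = 0.554667 cm⁴.
Top flange (beyond web): 4.7 × 0.8, A = 3.76 cm², x = 7.85 cm, Ī = 6.92153 cm⁴.
Bottom flange (beyond web): 4.7 × 0.8, A = 3.76 cm², x = 2.35 cm, Ī = 6.92153 cm⁴.
Centroid: x̄ = ΣA·x / ΣA = 5.1 cm.
Transfer each piece to the centroidal y-axis using Ī + A·d² with d = x − 5.1:
  web: d = 0 cm → contributes +0.554667 cm⁴
  top flange (beyond web): d = 2.75 cm → contributes +35.3565 cm⁴
  bottom flange (beyond web): d = -2.75 cm → contributes +35.3565 cm⁴
Total I = 71.2677 cm⁴.

I_y ≈ 71.27 cm⁴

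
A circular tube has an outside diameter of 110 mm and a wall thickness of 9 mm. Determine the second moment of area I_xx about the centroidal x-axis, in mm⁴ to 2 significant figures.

Break the section into simple shapes (no overlaps), measuring from the bottom-left corner of the bounding box.
Outer circle: ⌀110, A = 9 503 mm², y = 55 mm, Ī = 7 186 884 mm⁴.
Bore (subtracted): ⌀92, A = 6 648 mm², y = 55 mm, Ī = 3 516 586 mm⁴.
By symmetry the centroid is at mid-height, ȳ = 55 mm.
All pieces are centred on the centroidal x-axis, so I = ΣĪ (holes subtracted) = 3 670 298 mm⁴.

I_xx ≈ 3.7 × 10⁶ mm⁴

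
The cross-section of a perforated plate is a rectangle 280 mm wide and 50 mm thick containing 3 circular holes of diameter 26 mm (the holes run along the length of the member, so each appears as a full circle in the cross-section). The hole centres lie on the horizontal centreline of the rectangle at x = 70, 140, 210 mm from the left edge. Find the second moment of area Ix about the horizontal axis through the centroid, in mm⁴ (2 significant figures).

Ix ≈ 2.8 × 10⁶ mm⁴

Split into non-overlapping primitives; take the origin at the lower-left of the bounding box.
Plate: 280 × 50, A = 14 000 mm², y = 25 mm, Ī = 2 916 667 mm⁴.
Hole 1 (subtracted): ⌀26, A = 530.9 mm², y = 25 mm, Ī = 22 432 mm⁴.
Hole 2 (subtracted): ⌀26, A = 530.9 mm², y = 25 mm, Ī = 22 432 mm⁴.
Hole 3 (subtracted): ⌀26, A = 530.9 mm², y = 25 mm, Ī = 22 432 mm⁴.
By symmetry the centroid is at mid-height, ȳ = 25 mm.
All pieces are centred on the horizontal axis through the centroid, so I = ΣĪ (holes subtracted) = 2 849 371 mm⁴.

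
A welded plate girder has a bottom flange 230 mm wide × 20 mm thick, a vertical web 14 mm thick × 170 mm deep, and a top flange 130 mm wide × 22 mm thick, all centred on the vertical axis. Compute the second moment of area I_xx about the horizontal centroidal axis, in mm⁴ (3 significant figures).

Treat the section as a set of non-overlapping primitives; coordinates are from the bounding-box lower-left.
Bottom plate: 230 × 20, A = 4 600 mm², y = 10 mm, Ī = 153 333 mm⁴.
Web plate: 14 × 170, A = 2 380 mm², y = 105 mm, Ī = 5 731 833 mm⁴.
Top plate: 130 × 22, A = 2 860 mm², y = 201 mm, Ī = 115 353 mm⁴.
Centroid: ȳ = ΣA·y / ΣA = 88.492 mm.
Transfer each piece to the horizontal centroidal axis using Ī + A·d² with d = y − 88.492:
  bottom plate: d = -78.492 mm → contributes +28 493 812 mm⁴
  web plate: d = 16.508 mm → contributes +6 380 427 mm⁴
  top plate: d = 112.51 mm → contributes +36 317 460 mm⁴
Total I = 71 191 699 mm⁴.

I_xx ≈ 7.12 × 10⁷ mm⁴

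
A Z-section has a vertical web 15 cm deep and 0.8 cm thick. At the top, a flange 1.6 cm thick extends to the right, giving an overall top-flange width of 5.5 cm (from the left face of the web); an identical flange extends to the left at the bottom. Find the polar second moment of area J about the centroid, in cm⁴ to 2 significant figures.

Decompose the section into non-overlapping parts with the origin at the bottom-left of its bounding rectangle.
Web: 0.8 × 15, A = 12 cm², y = 7.5 cm, Ī = 225 cm⁴.
Top flange (beyond web): 4.7 × 1.6, A = 7.52 cm², y = 14.2 cm, Ī = 1.604 cm⁴.
Bottom flange (beyond web): 4.7 × 1.6, A = 7.52 cm², y = 0.8 cm, Ī = 1.604 cm⁴.
Centroid: ȳ = ΣA·y / ΣA = 7.5 cm.
Transfer each piece to the centroidal x-axis using Ī + A·d² with d = y − 7.5:
  web: d = 0 cm → contributes +225 cm⁴
  top flange (beyond web): d = 6.7 cm → contributes +339.2 cm⁴
  bottom flange (beyond web): d = -6.7 cm → contributes +339.2 cm⁴
Total I = 903.4 cm⁴.
For the y-axis: x̄ = 5.1 cm.
Repeating about the centroidal y-axis gives I_y = 142.1 cm⁴.
Polar second moment: J = I_x + I_y = 1 045 cm⁴.

J ≈ 1000 cm⁴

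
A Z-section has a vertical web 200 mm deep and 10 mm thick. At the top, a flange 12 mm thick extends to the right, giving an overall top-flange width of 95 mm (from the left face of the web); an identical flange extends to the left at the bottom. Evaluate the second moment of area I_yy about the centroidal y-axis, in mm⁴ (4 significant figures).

Treat the section as a set of non-overlapping primitives; coordinates are from the bounding-box lower-left.
Web: 10 × 200, A = 2 000 mm², x = 90 mm, Ī = 16666.7 mm⁴.
Top flange (beyond web): 85 × 12, A = 1 020 mm², x = 137.5 mm, Ī = 614 125 mm⁴.
Bottom flange (beyond web): 85 × 12, A = 1 020 mm², x = 42.5 mm, Ī = 614 125 mm⁴.
Centroid: x̄ = ΣA·x / ΣA = 90 mm.
Transfer each piece to the centroidal y-axis using Ī + A·d² with d = x − 90:
  web: d = 0 mm → contributes +16666.7 mm⁴
  top flange (beyond web): d = 47.5 mm → contributes +2 915 500 mm⁴
  bottom flange (beyond web): d = -47.5 mm → contributes +2 915 500 mm⁴
Total I = 5 847 667 mm⁴.

I_yy ≈ 5.848 × 10⁶ mm⁴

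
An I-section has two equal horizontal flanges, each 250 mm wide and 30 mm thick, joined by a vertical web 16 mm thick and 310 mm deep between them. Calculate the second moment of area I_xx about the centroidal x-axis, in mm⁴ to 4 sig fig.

Break the section into simple shapes (no overlaps), measuring from the bottom-left corner of the bounding box.
Bottom flange: 250 × 30, A = 7 500 mm², y = 15 mm, Ī = 562 500 mm⁴.
Web: 16 × 310, A = 4 960 mm², y = 185 mm, Ī = 39 721 333 mm⁴.
Top flange: 250 × 30, A = 7 500 mm², y = 355 mm, Ī = 562 500 mm⁴.
By symmetry the centroid is at mid-height, ȳ = 185 mm.
Transfer each piece to the centroidal x-axis using Ī + A·d² with d = y − 185:
  bottom flange: d = -170 mm → contributes +217 312 500 mm⁴
  web: d = 0 mm → contributes +39 721 333 mm⁴
  top flange: d = 170 mm → contributes +217 312 500 mm⁴
Total I = 474 346 333 mm⁴.

I_xx ≈ 4.743 × 10⁸ mm⁴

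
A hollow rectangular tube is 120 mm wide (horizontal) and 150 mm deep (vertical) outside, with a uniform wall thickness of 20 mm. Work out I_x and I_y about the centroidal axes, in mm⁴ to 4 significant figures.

I_x ≈ 2.488 × 10⁷ mm⁴, I_y ≈ 1.691 × 10⁷ mm⁴

Split into non-overlapping primitives; take the origin at the lower-left of the bounding box.
Outer rectangle: 120 × 150, A = 18 000 mm², y = 75 mm, Ī = 33 750 000 mm⁴.
Inner void (subtracted): 80 × 110, A = 8 800 mm², y = 75 mm, Ī = 8 873 333 mm⁴.
By symmetry the centroid is at mid-height, ȳ = 75 mm.
All pieces are centred on the centroidal x-axis, so I = ΣĪ (holes subtracted) = 24 876 667 mm⁴.
Repeating about the centroidal y-axis gives I_y = 16 906 667 mm⁴.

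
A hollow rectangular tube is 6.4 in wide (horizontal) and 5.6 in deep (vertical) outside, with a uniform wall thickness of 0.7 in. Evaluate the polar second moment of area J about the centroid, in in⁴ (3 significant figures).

Split into non-overlapping primitives; take the origin at the lower-left of the bounding box.
Outer rectangle: 6.4 × 5.6, A = 35.84 in², y = 2.8 in, Ī = 93.662 in⁴.
Inner void (subtracted): 5 × 4.2, A = 21 in², y = 2.8 in, Ī = 30.87 in⁴.
By symmetry the centroid is at mid-height, ȳ = 2.8 in.
All pieces are centred on the centroidal x-axis, so I = ΣĪ (holes subtracted) = 62.792 in⁴.
Repeating about the centroidal y-axis gives I_y = 78.584 in⁴.
Polar second moment: J = I_x + I_y = 141.38 in⁴.

J ≈ 141 in⁴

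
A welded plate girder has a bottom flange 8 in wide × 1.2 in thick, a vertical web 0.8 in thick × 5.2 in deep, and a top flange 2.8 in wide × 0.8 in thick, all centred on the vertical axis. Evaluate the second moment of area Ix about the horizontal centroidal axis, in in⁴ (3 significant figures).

Decompose the section into non-overlapping parts with the origin at the bottom-left of its bounding rectangle.
Bottom plate: 8 × 1.2, A = 9.6 in², y = 0.6 in, Ī = 1.152 in⁴.
Web plate: 0.8 × 5.2, A = 4.16 in², y = 3.8 in, Ī = 9.3739 in⁴.
Top plate: 2.8 × 0.8, A = 2.24 in², y = 6.8 in, Ī = 0.11947 in⁴.
Centroid: ȳ = ΣA·y / ΣA = 2.3 in.
Transfer each piece to the horizontal centroidal axis using Ī + A·d² with d = y − 2.3:
  bottom plate: d = -1.7 in → contributes +28.896 in⁴
  web plate: d = 1.5 in → contributes +18.734 in⁴
  top plate: d = 4.5 in → contributes +45.479 in⁴
Total I = 93.109 in⁴.

Ix ≈ 93.1 in⁴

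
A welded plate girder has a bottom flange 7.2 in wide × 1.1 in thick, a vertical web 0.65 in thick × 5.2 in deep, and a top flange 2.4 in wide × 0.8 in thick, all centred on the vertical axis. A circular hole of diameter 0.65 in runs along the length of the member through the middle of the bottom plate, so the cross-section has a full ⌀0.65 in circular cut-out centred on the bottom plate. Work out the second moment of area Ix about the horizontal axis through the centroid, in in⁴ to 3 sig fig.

Ix ≈ 75.5 in⁴

Split into non-overlapping primitives; take the origin at the lower-left of the bounding box.
Bottom plate: 7.2 × 1.1, A = 7.92 in², y = 0.55 in, Ī = 0.7986 in⁴.
Web plate: 0.65 × 5.2, A = 3.38 in², y = 3.7 in, Ī = 7.6163 in⁴.
Top plate: 2.4 × 0.8, A = 1.92 in², y = 6.7 in, Ī = 0.1024 in⁴.
Hole (subtracted): ⌀0.65, A = 0.33183 in², y = 0.55 in, Ī = 0.0087624 in⁴.
Centroid: ȳ = ΣA·y / ΣA = 2.2923 in.
Transfer each piece to the horizontal axis through the centroid using Ī + A·d² with d = y − 2.2923:
  bottom plate: d = -1.7423 in → contributes +24.841 in⁴
  web plate: d = 1.4077 in → contributes +14.314 in⁴
  top plate: d = 4.4077 in → contributes +37.404 in⁴
  hole: d = -1.7423 in → contributes −1.0161 in⁴
Total I = 75.543 in⁴.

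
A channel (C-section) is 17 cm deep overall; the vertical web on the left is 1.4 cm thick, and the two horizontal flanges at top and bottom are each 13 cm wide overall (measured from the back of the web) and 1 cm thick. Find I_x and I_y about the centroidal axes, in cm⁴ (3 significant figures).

I_x ≈ 2060 cm⁴, I_y ≈ 760 cm⁴

Treat the section as a set of non-overlapping primitives; coordinates are from the bounding-box lower-left.
Web: 1.4 × 17, A = 23.8 cm², y = 8.5 cm, Ī = 573.18 cm⁴.
Top flange (beyond web): 11.6 × 1, A = 11.6 cm², y = 16.5 cm, Ī = 0.96667 cm⁴.
Bottom flange (beyond web): 11.6 × 1, A = 11.6 cm², y = 0.5 cm, Ī = 0.96667 cm⁴.
By symmetry the centroid is at mid-height, ȳ = 8.5 cm.
Transfer each piece to the centroidal x-axis using Ī + A·d² with d = y − 8.5:
  web: d = 0 cm → contributes +573.18 cm⁴
  top flange (beyond web): d = 8 cm → contributes +743.37 cm⁴
  bottom flange (beyond web): d = -8 cm → contributes +743.37 cm⁴
Total I = 2059.9 cm⁴.
For the y-axis: x̄ = 3.9085 cm.
Repeating about the centroidal y-axis gives I_y = 760.39 cm⁴.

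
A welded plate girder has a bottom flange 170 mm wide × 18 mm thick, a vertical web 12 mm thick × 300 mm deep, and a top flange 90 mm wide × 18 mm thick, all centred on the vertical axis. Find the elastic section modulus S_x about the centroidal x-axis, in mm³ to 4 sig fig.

Treat the section as a set of non-overlapping primitives; coordinates are from the bounding-box lower-left.
Bottom plate: 170 × 18, A = 3 060 mm², y = 9 mm, Ī = 82 620 mm⁴.
Web plate: 12 × 300, A = 3 600 mm², y = 168 mm, Ī = 27 000 000 mm⁴.
Top plate: 90 × 18, A = 1 620 mm², y = 327 mm, Ī = 43 740 mm⁴.
Centroid: ȳ = ΣA·y / ΣA = 140.348 mm.
Transfer each piece to the centroidal x-axis using Ī + A·d² with d = y − 140.348:
  bottom plate: d = -131.348 mm → contributes +52 874 509 mm⁴
  web plate: d = 27.6522 mm → contributes +29 752 714 mm⁴
  top plate: d = 186.652 mm → contributes +56 482 975 mm⁴
Total I = 139 110 198 mm⁴.
Extreme fibre distance c = 195.652 mm; S = I/c = 711 008 mm³.

S_x ≈ 7.110 × 10⁵ mm³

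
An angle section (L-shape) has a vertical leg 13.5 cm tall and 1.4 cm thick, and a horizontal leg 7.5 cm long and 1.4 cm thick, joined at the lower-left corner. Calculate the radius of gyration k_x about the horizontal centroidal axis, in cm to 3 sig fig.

Break the section into simple shapes (no overlaps), measuring from the bottom-left corner of the bounding box.
Vertical leg: 1.4 × 13.5, A = 18.9 cm², y = 6.75 cm, Ī = 287.04 cm⁴.
Horizontal leg (remainder): 6.1 × 1.4, A = 8.54 cm², y = 0.7 cm, Ī = 1.3949 cm⁴.
Centroid: ȳ = ΣA·y / ΣA = 4.8671 cm.
Transfer each piece to the horizontal centroidal axis using Ī + A·d² with d = y − 4.8671:
  vertical leg: d = 1.8829 cm → contributes +354.05 cm⁴
  horizontal leg (remainder): d = -4.1671 cm → contributes +149.69 cm⁴
Total I = 503.74 cm⁴.
Radius of gyration: k = √(I/A) = √(503.74 / 27.44) = 4.2846 cm.

k_x ≈ 4.28 cm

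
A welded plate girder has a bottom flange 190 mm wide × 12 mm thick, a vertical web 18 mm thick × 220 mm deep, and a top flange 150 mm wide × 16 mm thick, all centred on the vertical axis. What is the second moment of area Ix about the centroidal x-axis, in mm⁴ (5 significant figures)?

Ix ≈ 8.0107 × 10⁷ mm⁴

Break the section into simple shapes (no overlaps), measuring from the bottom-left corner of the bounding box.
Bottom plate: 190 × 12, A = 2 280 mm², y = 6 mm, Ī = 27 360 mm⁴.
Web plate: 18 × 220, A = 3 960 mm², y = 122 mm, Ī = 15 972 000 mm⁴.
Top plate: 150 × 16, A = 2 400 mm², y = 240 mm, Ī = 51 200 mm⁴.
Centroid: ȳ = ΣA·y / ΣA = 124.1667 mm.
Transfer each piece to the centroidal x-axis using Ī + A·d² with d = y − 124.1667:
  bottom plate: d = -118.1667 mm → contributes +31 863 823 mm⁴
  web plate: d = -2.166667 mm → contributes +15 990 590 mm⁴
  top plate: d = 115.8333 mm → contributes +32 252 867 mm⁴
Total I = 80 107 280 mm⁴.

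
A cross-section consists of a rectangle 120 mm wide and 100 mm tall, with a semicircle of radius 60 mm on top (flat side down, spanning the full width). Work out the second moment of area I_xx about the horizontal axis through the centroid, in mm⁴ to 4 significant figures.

Treat the section as a set of non-overlapping primitives; coordinates are from the bounding-box lower-left.
Rectangular body: 120 × 100, A = 12 000 mm², y = 50 mm, Ī = 10 000 000 mm⁴.
Semicircular cap: semicircle r = 60, A = 5654.87 mm², y = 125.465 mm, Ī = 1 422 450 mm⁴.
Centroid: ȳ = ΣA·y / ΣA = 74.1714 mm.
Transfer each piece to the horizontal axis through the centroid using Ī + A·d² with d = y − 74.1714:
  rectangular body: d = -24.1714 mm → contributes +17 011 095 mm⁴
  semicircular cap: d = 51.2934 mm → contributes +16 300 456 mm⁴
Total I = 33 311 551 mm⁴.

I_xx ≈ 3.331 × 10⁷ mm⁴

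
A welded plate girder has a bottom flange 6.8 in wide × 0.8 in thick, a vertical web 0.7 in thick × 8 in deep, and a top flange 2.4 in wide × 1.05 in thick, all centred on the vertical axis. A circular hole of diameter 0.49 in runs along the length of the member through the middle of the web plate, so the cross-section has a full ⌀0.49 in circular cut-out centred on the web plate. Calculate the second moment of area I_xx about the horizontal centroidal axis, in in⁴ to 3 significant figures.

Split into non-overlapping primitives; take the origin at the lower-left of the bounding box.
Bottom plate: 6.8 × 0.8, A = 5.44 in², y = 0.4 in, Ī = 0.29013 in⁴.
Web plate: 0.7 × 8, A = 5.6 in², y = 4.8 in, Ī = 29.867 in⁴.
Top plate: 2.4 × 1.05, A = 2.52 in², y = 9.325 in, Ī = 0.23153 in⁴.
Hole (subtracted): ⌀0.49, A = 0.18857 in², y = 4.8 in, Ī = 0.0028298 in⁴.
Centroid: ȳ = ΣA·y / ΣA = 3.8627 in.
Transfer each piece to the horizontal centroidal axis using Ī + A·d² with d = y − 3.8627:
  bottom plate: d = -3.4627 in → contributes +65.517 in⁴
  web plate: d = 0.9373 in → contributes +34.786 in⁴
  top plate: d = 5.4623 in → contributes +75.42 in⁴
  hole: d = 0.9373 in → contributes −0.1685 in⁴
Total I = 175.56 in⁴.

I_xx ≈ 176 in⁴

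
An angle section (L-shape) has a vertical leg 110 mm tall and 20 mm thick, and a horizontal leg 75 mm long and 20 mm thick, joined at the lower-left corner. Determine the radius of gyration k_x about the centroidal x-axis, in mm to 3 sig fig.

Decompose the section into non-overlapping parts with the origin at the bottom-left of its bounding rectangle.
Vertical leg: 20 × 110, A = 2 200 mm², y = 55 mm, Ī = 2 218 333 mm⁴.
Horizontal leg (remainder): 55 × 20, A = 1 100 mm², y = 10 mm, Ī = 36 667 mm⁴.
Centroid: ȳ = ΣA·y / ΣA = 40 mm.
Transfer each piece to the centroidal x-axis using Ī + A·d² with d = y − 40:
  vertical leg: d = 15 mm → contributes +2 713 333 mm⁴
  horizontal leg (remainder): d = -30 mm → contributes +1 026 667 mm⁴
Total I = 3 740 000 mm⁴.
Radius of gyration: k = √(I/A) = √(3 740 000 / 3 300) = 33.665 mm.

k_x ≈ 33.7 mm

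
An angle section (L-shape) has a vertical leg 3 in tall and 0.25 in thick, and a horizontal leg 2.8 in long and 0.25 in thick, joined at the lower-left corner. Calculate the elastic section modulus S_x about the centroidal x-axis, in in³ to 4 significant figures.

S_x ≈ 0.5710 in³

Treat the section as a set of non-overlapping primitives; coordinates are from the bounding-box lower-left.
Vertical leg: 0.25 × 3, A = 0.75 in², y = 1.5 in, Ī = 0.5625 in⁴.
Horizontal leg (remainder): 2.55 × 0.25, A = 0.6375 in², y = 0.125 in, Ī = 0.00332031 in⁴.
Centroid: ȳ = ΣA·y / ΣA = 0.868243 in.
Transfer each piece to the centroidal x-axis using Ī + A·d² with d = y − 0.868243:
  vertical leg: d = 0.631757 in → contributes +0.861837 in⁴
  horizontal leg (remainder): d = -0.743243 in → contributes +0.355482 in⁴
Total I = 1.21732 in⁴.
Extreme fibre distance c = 2.13176 in; S = I/c = 0.571041 in³.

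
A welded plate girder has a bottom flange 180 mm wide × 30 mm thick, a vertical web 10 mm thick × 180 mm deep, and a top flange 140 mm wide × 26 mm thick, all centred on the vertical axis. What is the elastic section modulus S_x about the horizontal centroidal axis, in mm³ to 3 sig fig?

Split into non-overlapping primitives; take the origin at the lower-left of the bounding box.
Bottom plate: 180 × 30, A = 5 400 mm², y = 15 mm, Ī = 405 000 mm⁴.
Web plate: 10 × 180, A = 1 800 mm², y = 120 mm, Ī = 4 860 000 mm⁴.
Top plate: 140 × 26, A = 3 640 mm², y = 223 mm, Ī = 205 053 mm⁴.
Centroid: ȳ = ΣA·y / ΣA = 102.28 mm.
Transfer each piece to the horizontal centroidal axis using Ī + A·d² with d = y − 102.28:
  bottom plate: d = -87.28 mm → contributes +41 541 529 mm⁴
  web plate: d = 17.72 mm → contributes +5 425 169 mm⁴
  top plate: d = 120.72 mm → contributes +53 251 543 mm⁴
Total I = 100 218 241 mm⁴.
Extreme fibre distance c = 133.72 mm; S = I/c = 749 466 mm³.

S_x ≈ 7.49 × 10⁵ mm³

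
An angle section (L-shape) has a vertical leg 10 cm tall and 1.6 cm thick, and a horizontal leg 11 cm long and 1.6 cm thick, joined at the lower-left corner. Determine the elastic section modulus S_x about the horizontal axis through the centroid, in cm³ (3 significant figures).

Split into non-overlapping primitives; take the origin at the lower-left of the bounding box.
Vertical leg: 1.6 × 10, A = 16 cm², y = 5 cm, Ī = 133.33 cm⁴.
Horizontal leg (remainder): 9.4 × 1.6, A = 15.04 cm², y = 0.8 cm, Ī = 3.2085 cm⁴.
Centroid: ȳ = ΣA·y / ΣA = 2.9649 cm.
Transfer each piece to the horizontal axis through the centroid using Ī + A·d² with d = y − 2.9649:
  vertical leg: d = 2.0351 cm → contributes +199.6 cm⁴
  horizontal leg (remainder): d = -2.1649 cm → contributes +73.701 cm⁴
Total I = 273.3 cm⁴.
Extreme fibre distance c = 7.0351 cm; S = I/c = 38.848 cm³.

S_x ≈ 38.8 cm³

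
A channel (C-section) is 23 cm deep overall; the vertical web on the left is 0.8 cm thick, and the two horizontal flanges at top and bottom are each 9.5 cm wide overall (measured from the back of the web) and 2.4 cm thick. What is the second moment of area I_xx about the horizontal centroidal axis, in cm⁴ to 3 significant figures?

I_xx ≈ 5260 cm⁴

Break the section into simple shapes (no overlaps), measuring from the bottom-left corner of the bounding box.
Web: 0.8 × 23, A = 18.4 cm², y = 11.5 cm, Ī = 811.13 cm⁴.
Top flange (beyond web): 8.7 × 2.4, A = 20.88 cm², y = 21.8 cm, Ī = 10.022 cm⁴.
Bottom flange (beyond web): 8.7 × 2.4, A = 20.88 cm², y = 1.2 cm, Ī = 10.022 cm⁴.
By symmetry the centroid is at mid-height, ȳ = 11.5 cm.
Transfer each piece to the horizontal centroidal axis using Ī + A·d² with d = y − 11.5:
  web: d = 0 cm → contributes +811.13 cm⁴
  top flange (beyond web): d = 10.3 cm → contributes +2225.2 cm⁴
  bottom flange (beyond web): d = -10.3 cm → contributes +2225.2 cm⁴
Total I = 5261.5 cm⁴.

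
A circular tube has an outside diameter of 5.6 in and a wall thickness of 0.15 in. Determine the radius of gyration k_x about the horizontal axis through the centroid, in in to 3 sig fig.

Treat the section as a set of non-overlapping primitives; coordinates are from the bounding-box lower-left.
Outer circle: ⌀5.6, A = 24.63 in², y = 2.8 in, Ī = 48.275 in⁴.
Bore (subtracted): ⌀5.3, A = 22.062 in², y = 2.8 in, Ī = 38.732 in⁴.
By symmetry the centroid is at mid-height, ȳ = 2.8 in.
All pieces are centred on the horizontal axis through the centroid, so I = ΣĪ (holes subtracted) = 9.5427 in⁴.
Radius of gyration: k = √(I/A) = √(9.5427 / 2.5683) = 1.9276 in.

k_x ≈ 1.93 in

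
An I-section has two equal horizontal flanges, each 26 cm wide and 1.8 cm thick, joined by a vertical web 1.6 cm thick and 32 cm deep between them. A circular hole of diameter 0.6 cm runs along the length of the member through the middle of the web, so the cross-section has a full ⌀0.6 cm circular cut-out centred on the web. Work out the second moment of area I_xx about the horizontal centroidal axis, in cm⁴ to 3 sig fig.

Decompose the section into non-overlapping parts with the origin at the bottom-left of its bounding rectangle.
Bottom flange: 26 × 1.8, A = 46.8 cm², y = 0.9 cm, Ī = 12.636 cm⁴.
Web: 1.6 × 32, A = 51.2 cm², y = 17.8 cm, Ī = 4369.1 cm⁴.
Top flange: 26 × 1.8, A = 46.8 cm², y = 34.7 cm, Ī = 12.636 cm⁴.
Hole (subtracted): ⌀0.6, A = 0.28274 cm², y = 17.8 cm, Ī = 0.0063617 cm⁴.
By symmetry the centroid is at mid-height, ȳ = 17.8 cm.
Transfer each piece to the horizontal centroidal axis using Ī + A·d² with d = y − 17.8:
  bottom flange: d = -16.9 cm → contributes +13 379 cm⁴
  web: d = 0 cm → contributes +4369.1 cm⁴
  top flange: d = 16.9 cm → contributes +13 379 cm⁴
  hole: d = 0 cm → contributes −0.0063617 cm⁴
Total I = 31 127 cm⁴.

I_xx ≈ 3.11 × 10⁴ cm⁴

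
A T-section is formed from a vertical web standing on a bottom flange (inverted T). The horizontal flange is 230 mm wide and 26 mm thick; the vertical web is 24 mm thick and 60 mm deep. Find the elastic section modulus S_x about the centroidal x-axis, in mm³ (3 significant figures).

S_x ≈ 4.51 × 10⁴ mm³

Split into non-overlapping primitives; take the origin at the lower-left of the bounding box.
Flange: 230 × 26, A = 5 980 mm², y = 13 mm, Ī = 336 873 mm⁴.
Web: 24 × 60, A = 1 440 mm², y = 56 mm, Ī = 432 000 mm⁴.
Centroid: ȳ = ΣA·y / ΣA = 21.345 mm.
Transfer each piece to the centroidal x-axis using Ī + A·d² with d = y − 21.345:
  flange: d = -8.345 mm → contributes +753 316 mm⁴
  web: d = 34.655 mm → contributes +2 161 394 mm⁴
Total I = 2 914 710 mm⁴.
Extreme fibre distance c = 64.655 mm; S = I/c = 45 081 mm³.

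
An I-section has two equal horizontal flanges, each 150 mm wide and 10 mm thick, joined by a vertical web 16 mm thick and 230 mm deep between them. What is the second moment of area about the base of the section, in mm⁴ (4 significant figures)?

Break the section into simple shapes (no overlaps), measuring from the bottom-left corner of the bounding box.
Bottom flange: 150 × 10, A = 1 500 mm², y = 5 mm, Ī = 12 500 mm⁴.
Web: 16 × 230, A = 3 680 mm², y = 125 mm, Ī = 16 222 667 mm⁴.
Top flange: 150 × 10, A = 1 500 mm², y = 245 mm, Ī = 12 500 mm⁴.
Transfer each piece to the base of the section using Ī + A·d² with d = y − 0:
  bottom flange: d = 5 mm → contributes +50 000 mm⁴
  web: d = 125 mm → contributes +73 722 667 mm⁴
  top flange: d = 245 mm → contributes +90 050 000 mm⁴
Total I = 163 822 667 mm⁴.

I_base ≈ 1.638 × 10⁸ mm⁴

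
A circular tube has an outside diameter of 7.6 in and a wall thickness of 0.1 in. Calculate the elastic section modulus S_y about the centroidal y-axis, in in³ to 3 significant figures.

Break the section into simple shapes (no overlaps), measuring from the bottom-left corner of the bounding box.
Outer circle: ⌀7.6, A = 45.365 in², x = 3.8 in, Ī = 163.77 in⁴.
Bore (subtracted): ⌀7.4, A = 43.008 in², x = 3.8 in, Ī = 147.2 in⁴.
By symmetry the centroid is at mid-width, x̄ = 3.8 in.
All pieces are centred on the centroidal y-axis, so I = ΣĪ (holes subtracted) = 16.57 in⁴.
Extreme fibre distance c = 3.8 in; S = I/c = 4.3605 in³.

S_y ≈ 4.36 in³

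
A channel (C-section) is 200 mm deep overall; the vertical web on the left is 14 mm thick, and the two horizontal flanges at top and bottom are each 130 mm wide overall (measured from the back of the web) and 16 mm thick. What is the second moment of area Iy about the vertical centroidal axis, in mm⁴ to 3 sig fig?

Break the section into simple shapes (no overlaps), measuring from the bottom-left corner of the bounding box.
Web: 14 × 200, A = 2 800 mm², x = 7 mm, Ī = 45 733 mm⁴.
Top flange (beyond web): 116 × 16, A = 1 856 mm², x = 72 mm, Ī = 2 081 195 mm⁴.
Bottom flange (beyond web): 116 × 16, A = 1 856 mm², x = 72 mm, Ī = 2 081 195 mm⁴.
Centroid: x̄ = ΣA·x / ΣA = 44.052 mm.
Transfer each piece to the vertical centroidal axis using Ī + A·d² with d = x − 44.052:
  web: d = -37.052 mm → contributes +3 889 632 mm⁴
  top flange (beyond web): d = 27.948 mm → contributes +3 530 941 mm⁴
  bottom flange (beyond web): d = 27.948 mm → contributes +3 530 941 mm⁴
Total I = 10 951 513 mm⁴.

Iy ≈ 1.10 × 10⁷ mm⁴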